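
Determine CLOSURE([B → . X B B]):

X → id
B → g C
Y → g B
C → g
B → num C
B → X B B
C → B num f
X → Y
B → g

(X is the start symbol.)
{ [B → . X B B], [X → . Y], [X → . id], [Y → . g B] }

To compute CLOSURE, for each item [A → α.Bβ] where B is a non-terminal, add [B → .γ] for all productions B → γ; repeat for the newly added items until nothing changes.

Start with: [B → . X B B]
  [B → . X B B] has the dot before X: add [X → . id], [X → . Y]
  [X → . Y] has the dot before Y: add [Y → . g B]
No further items can be added.

CLOSURE = { [B → . X B B], [X → . Y], [X → . id], [Y → . g B] }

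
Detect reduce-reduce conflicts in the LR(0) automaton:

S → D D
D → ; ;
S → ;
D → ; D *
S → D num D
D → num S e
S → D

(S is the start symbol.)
Yes — I10: [S → D .] vs [S → D num D .]

A reduce-reduce conflict occurs when an LR(0) state has two complete items [A → α .] and [B → β .] — both call for a reduction, and with no lookahead the parser cannot choose between them.

Augment with S' → S and build the canonical LR(0) collection (I0 = CLOSURE({[S' → . S]}), then GOTO on every symbol after a dot until no new states appear). It has 14 states:
  I0: { [D → . ; ;], [D → . ; D *], [D → . num S e], [S → . ;], [S → . D D], [S → . D num D], [S → . D], [S' → . S] }  — shift
  I1: { [D → . ; ;], [D → . ; D *], [D → . num S e], [D → ; . ;], [D → ; . D *], [S → ; .] }  — shift, reduce
  I2: { [D → . ; ;], [D → . ; D *], [D → . num S e], [S → D . D], [S → D . num D], [S → D .] }  — shift, reduce
  I3: { [S' → S .] }  — accept
  I4: { [D → . ; ;], [D → . ; D *], [D → . num S e], [D → num . S e], [S → . ;], [S → . D D], [S → . D num D], [S → . D] }  — shift
  I5: { [D → num S . e] }  — shift
  I6: { [D → num S e .] }  — reduce
  I7: { [D → . ; ;], [D → . ; D *], [D → . num S e], [D → ; . ;], [D → ; . D *] }  — shift
  I8: { [S → D D .] }  — reduce
  I9: { [D → . ; ;], [D → . ; D *], [D → . num S e], [D → num . S e], [S → . ;], [S → . D D], [S → . D num D], [S → . D], [S → D num . D] }  — shift
  I10: { [D → . ; ;], [D → . ; D *], [D → . num S e], [S → D . D], [S → D . num D], [S → D .], [S → D num D .] }  — shift, 2 reduces
  I11: { [D → . ; ;], [D → . ; D *], [D → . num S e], [D → ; . ;], [D → ; . D *], [D → ; ; .] }  — shift, reduce
  I12: { [D → ; D . *] }  — shift
  I13: { [D → ; D * .] }  — reduce

I10 contains complete items [S → D .], [S → D num D .] — reduce-reduce conflict.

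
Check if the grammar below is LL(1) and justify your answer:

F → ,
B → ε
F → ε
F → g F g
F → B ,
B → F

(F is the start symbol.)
No. Predict set conflict for F: { ',' }

A grammar is LL(1) if for each non-terminal N with multiple productions, the predict sets of those productions are pairwise disjoint, where PREDICT(N → α) = (FIRST(α) \ {ε}) ∪ (FOLLOW(N) if α ⇒* ε).

Relevant sets:
  FIRST(B) = { ',', 'g', ε }
  FIRST(F) = { ',', 'g', ε }
  FOLLOW(F) = { $, ',', 'g' }
  FOLLOW(B) = { ',' }

For F:
  PREDICT(F → ',') = { ',' }
  PREDICT(F → ε) = { $, ',', 'g' }
  PREDICT(F → g F g) = { 'g' }
  PREDICT(F → B ',') = { ',', 'g' }
For B:
  PREDICT(B → ε) = { ',' }
  PREDICT(B → F) = { ',', 'g' }

Conflict found: Predict set conflict for F: { ',' }
The grammar is NOT LL(1).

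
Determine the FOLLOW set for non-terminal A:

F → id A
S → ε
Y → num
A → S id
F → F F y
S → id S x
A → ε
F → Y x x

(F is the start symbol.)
To compute FOLLOW(A), find every occurrence of A on a right-hand side N → α A β: add FIRST(β) \ {ε}, and if β is empty or nullable also add FOLLOW(N). Iterate to a fixed point.

In F → id A: A is at the end, add FOLLOW(F)

The FOLLOW sets referred to above (computed the same way, to a fixed point):
  FOLLOW(F) = { $, 'id', 'num', 'y' }

Taking the union: FOLLOW(A) = { $, 'id', 'num', 'y' }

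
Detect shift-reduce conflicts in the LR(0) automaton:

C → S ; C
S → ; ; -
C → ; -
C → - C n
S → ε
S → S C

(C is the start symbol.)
A shift-reduce conflict occurs when an LR(0) state has both:
  - a complete (reduce) item [A → α .] (dot at the end), and
  - a shift item [B → β . c γ] (dot before a terminal).

Augment with C' → C and build the canonical LR(0) collection (I0 = CLOSURE({[C' → . C]}), then GOTO on every symbol after a dot until no new states appear). It has 16 states:
  I0: { [C → . - C n], [C → . ; -], [C → . S ; C], [C' → . C], [S → . ; ; -], [S → . S C], [S → .] }  — shift, reduce
  I1: { [C → - . C n], [C → . - C n], [C → . ; -], [C → . S ; C], [S → . ; ; -], [S → . S C], [S → .] }  — shift, reduce
  I2: { [C → ; . -], [S → ; . ; -] }  — shift
  I3: { [C' → C .] }  — accept
  I4: { [C → . - C n], [C → . ; -], [C → . S ; C], [C → S . ; C], [S → . ; ; -], [S → . S C], [S → .], [S → S . C] }  — shift, reduce
  I5: { [C → . - C n], [C → . ; -], [C → . S ; C], [C → ; . -], [C → S ; . C], [S → . ; ; -], [S → . S C], [S → .], [S → ; . ; -] }  — shift, reduce
  I6: { [S → S C .] }  — reduce
  I7: { [C → - . C n], [C → . - C n], [C → . ; -], [C → . S ; C], [C → ; - .], [S → . ; ; -], [S → . S C], [S → .] }  — shift, 2 reduces
  I8: { [C → ; . -], [S → ; . ; -], [S → ; ; . -] }  — shift
  I9: { [C → S ; C .] }  — reduce
  I10: { [C → ; - .], [S → ; ; - .] }  — 2 reduces
  I11: { [S → ; ; . -] }  — shift
  I12: { [S → ; ; - .] }  — reduce
  I13: { [C → - C . n] }  — shift
  I14: { [C → - C n .] }  — reduce
  I15: { [C → ; - .] }  — reduce

I0 contains reduce item [S → .] and shift items [C → . - C n], [C → . ; -], [S → . ; ; -] — shift-reduce conflict.
I1 contains reduce item [S → .] and shift items [C → . - C n], [C → . ; -], [S → . ; ; -] — shift-reduce conflict.
I4 contains reduce item [S → .] and shift items [C → . - C n], [C → . ; -], [C → S . ; C], [S → . ; ; -] — shift-reduce conflict.
I5 contains reduce item [S → .] and shift items [C → . - C n], [C → . ; -], [C → ; . -], [S → . ; ; -], [S → ; . ; -] — shift-reduce conflict.
I7 contains reduce items [C → ; - .], [S → .] and shift items [C → . - C n], [C → . ; -], [S → . ; ; -] — shift-reduce conflict.

Answer: Yes — I0: [S → .] vs [C → . - C n]; I1: [S → .] vs [C → . - C n]; I4: [S → .] vs [C → . - C n]; I5: [S → .] vs [C → . - C n]; I7: [C → ; - .] vs [C → . - C n]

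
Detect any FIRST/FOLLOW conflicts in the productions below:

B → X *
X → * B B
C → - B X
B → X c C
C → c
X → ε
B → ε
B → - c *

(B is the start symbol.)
Yes. B → X '*' with FOLLOW(B) on { '*' }; B → X c C with FOLLOW(B) on { '*', 'c' }; B → '-' c '*' with FOLLOW(B) on { '-' }; X → '*' B B with FOLLOW(X) on { '*' }

Nullable non-terminals: B, X.
FIRST sets used below: FIRST(X) = { '*', ε }

B: nullable alternative(s) B → ε; FOLLOW(B) = { $, '*', '-', 'c' }
  B → X *: FIRST \ {ε} = { '*' } — overlaps FOLLOW(B) on { '*' }: CONFLICT
  B → X c C: FIRST \ {ε} = { '*', 'c' } — overlaps FOLLOW(B) on { '*', 'c' }: CONFLICT
  B → ε: FIRST \ {ε} = { } — this is the only nullable alternative, skip
  B → - c *: FIRST \ {ε} = { '-' } — overlaps FOLLOW(B) on { '-' }: CONFLICT

X: nullable alternative(s) X → ε; FOLLOW(X) = { $, '*', '-', 'c' }
  X → * B B: FIRST \ {ε} = { '*' } — overlaps FOLLOW(X) on { '*' }: CONFLICT
  X → ε: FIRST \ {ε} = { } — this is the only nullable alternative, skip

C has no nullable alternative, so no FIRST/FOLLOW check is needed there.

So the grammar has 4 FIRST/FOLLOW conflicts (marked CONFLICT above).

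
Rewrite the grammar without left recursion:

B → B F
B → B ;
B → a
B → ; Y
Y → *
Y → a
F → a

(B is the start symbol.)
B → a B'
B → ; Y B'
B' → F B'
B' → ; B'
B' → ε
Y → *
Y → a
F → a

B is directly left-recursive. The standard transformation for
  A → A α₁ | ... | A α_m | β₁ | ... | β_n
is
  A  → β₁ A' | ... | β_n A'
  A' → α₁ A' | ... | α_m A' | ε

B → a becomes B → a B'
B → ; Y becomes B → ; Y B'
B → B F becomes B' → F B'
B → B ; becomes B' → ; B'
Add B' → ε

Productions for other non-terminals are unchanged:
  Y → *
  Y → a
  F → a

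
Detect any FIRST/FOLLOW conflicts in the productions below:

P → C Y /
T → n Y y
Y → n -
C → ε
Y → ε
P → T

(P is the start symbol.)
A FIRST/FOLLOW conflict occurs when a non-terminal N has a nullable alternative N → β (β ⇒* ε) and another alternative N → α with FIRST(α) ∩ FOLLOW(N) ≠ ∅: on such a lookahead the parser cannot decide between expanding α and letting N vanish via β.

Nullable non-terminals: C, Y.
C has a nullable alternative but only one production, so nothing to check.

Y: nullable alternative(s) Y → ε; FOLLOW(Y) = { '/', 'y' }
  Y → n -: FIRST \ {ε} = { 'n' } — disjoint from FOLLOW(Y)
  Y → ε: FIRST \ {ε} = { } — this is the only nullable alternative, skip

P, T have no nullable alternative, so no FIRST/FOLLOW check is needed there.

No FIRST/FOLLOW conflicts found.

Answer: No FIRST/FOLLOW conflicts.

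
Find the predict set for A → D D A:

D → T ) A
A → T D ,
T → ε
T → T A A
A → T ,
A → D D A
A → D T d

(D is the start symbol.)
PREDICT(A → D D A) = (FIRST(RHS) \ {ε}) ∪ (FOLLOW(A) if ε ∈ FIRST(RHS), i.e. RHS ⇒* ε)
FIRST(D) = { ')', ',' }
FIRST(D D A) = { ')', ',' }
ε ∉ FIRST(D D A), so FOLLOW(A) is not added.
PREDICT(A → D D A) = { ')', ',' }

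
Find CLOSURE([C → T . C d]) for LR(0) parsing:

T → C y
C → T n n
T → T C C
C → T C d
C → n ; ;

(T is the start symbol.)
To compute CLOSURE, for each item [A → α.Bβ] where B is a non-terminal, add [B → .γ] for all productions B → γ; repeat for the newly added items until nothing changes.

Start with: [C → T . C d]
  [C → T . C d] has the dot before C: add [C → . T n n], [C → . T C d], [C → . n ; ;]
  [C → . T n n] has the dot before T: add [T → . C y], [T → . T C C]
No further items can be added.

CLOSURE = { [C → . T C d], [C → . T n n], [C → . n ; ;], [C → T . C d], [T → . C y], [T → . T C C] }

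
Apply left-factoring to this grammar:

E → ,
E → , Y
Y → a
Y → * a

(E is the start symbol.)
E → , E'
E' → ε
E' → Y
Y → a
Y → * a

Left-factoring transforms A → αβ₁ | αβ₂ into A → αA' and A' → β₁ | β₂
(α is the longest common prefix among the alternatives). Repeat until
no nonterminal has two alternatives with a common prefix.

Round 1: E has alternatives sharing prefix ','. Introduce E': E → , E'
  Add: E' → ε
  Add: E' → Y

No remaining common prefixes — done.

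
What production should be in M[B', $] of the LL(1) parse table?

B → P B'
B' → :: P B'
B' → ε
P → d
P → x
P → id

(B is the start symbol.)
To find M[B', $], we find productions for B' where $ is in the predict set (PREDICT(N → α) = (FIRST(α) \ {ε}) ∪ (FOLLOW(N) if α ⇒* ε)).

Relevant sets:
  FOLLOW(B') = { $ }

B' → :: P B': PREDICT = { '::' }
B' → ε: PREDICT = { $ }
  $ is in predict set, so this production goes in M[B', $]

M[B', $] = B' → ε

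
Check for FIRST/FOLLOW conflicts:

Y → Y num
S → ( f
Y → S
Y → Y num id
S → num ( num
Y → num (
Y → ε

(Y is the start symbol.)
A FIRST/FOLLOW conflict occurs when a non-terminal N has a nullable alternative N → β (β ⇒* ε) and another alternative N → α with FIRST(α) ∩ FOLLOW(N) ≠ ∅: on such a lookahead the parser cannot decide between expanding α and letting N vanish via β.

Nullable non-terminals: Y.
FIRST sets used below: FIRST(Y) = { '(', 'num', ε }, FIRST(S) = { '(', 'num' }

Y: nullable alternative(s) Y → ε; FOLLOW(Y) = { $, 'num' }
  Y → Y num: FIRST \ {ε} = { '(', 'num' } — overlaps FOLLOW(Y) on { 'num' }: CONFLICT
  Y → S: FIRST \ {ε} = { '(', 'num' } — overlaps FOLLOW(Y) on { 'num' }: CONFLICT
  Y → Y num id: FIRST \ {ε} = { '(', 'num' } — overlaps FOLLOW(Y) on { 'num' }: CONFLICT
  Y → num (: FIRST \ {ε} = { 'num' } — overlaps FOLLOW(Y) on { 'num' }: CONFLICT
  Y → ε: FIRST \ {ε} = { } — this is the only nullable alternative, skip

S has no nullable alternative, so no FIRST/FOLLOW check is needed there.

So the grammar has 4 FIRST/FOLLOW conflicts (marked CONFLICT above).

Answer: Yes. Y → Y num with FOLLOW(Y) on { 'num' }; Y → S with FOLLOW(Y) on { 'num' }; Y → Y num id with FOLLOW(Y) on { 'num' }; Y → num '(' with FOLLOW(Y) on { 'num' }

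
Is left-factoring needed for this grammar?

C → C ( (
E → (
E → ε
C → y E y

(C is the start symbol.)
No, left-factoring is not needed

Left-factoring is needed when two productions for the same non-terminal
share a common prefix on the right-hand side.

Productions for C:
  C → C ( (
  C → y E y
Productions for E:
  E → (
  E → ε

No common prefixes found.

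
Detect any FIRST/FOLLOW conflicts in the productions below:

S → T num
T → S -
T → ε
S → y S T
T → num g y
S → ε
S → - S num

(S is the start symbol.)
Yes. S → T num with FOLLOW(S) on { '-', 'num', 'y' }; S → y S T with FOLLOW(S) on { 'y' }; S → '-' S num with FOLLOW(S) on { '-' }; T → S '-' with FOLLOW(T) on { '-', 'num', 'y' }; T → num g y with FOLLOW(T) on { 'num' }

Nullable non-terminals: S, T.
FIRST sets used below: FIRST(T) = { '-', 'num', 'y', ε }, FIRST(S) = { '-', 'num', 'y', ε }

S: nullable alternative(s) S → ε; FOLLOW(S) = { $, '-', 'num', 'y' }
  S → T num: FIRST \ {ε} = { '-', 'num', 'y' } — overlaps FOLLOW(S) on { '-', 'num', 'y' }: CONFLICT
  S → y S T: FIRST \ {ε} = { 'y' } — overlaps FOLLOW(S) on { 'y' }: CONFLICT
  S → ε: FIRST \ {ε} = { } — this is the only nullable alternative, skip
  S → - S num: FIRST \ {ε} = { '-' } — overlaps FOLLOW(S) on { '-' }: CONFLICT

T: nullable alternative(s) T → ε; FOLLOW(T) = { $, '-', 'num', 'y' }
  T → S -: FIRST \ {ε} = { '-', 'num', 'y' } — overlaps FOLLOW(T) on { '-', 'num', 'y' }: CONFLICT
  T → ε: FIRST \ {ε} = { } — this is the only nullable alternative, skip
  T → num g y: FIRST \ {ε} = { 'num' } — overlaps FOLLOW(T) on { 'num' }: CONFLICT

So the grammar has 5 FIRST/FOLLOW conflicts (marked CONFLICT above).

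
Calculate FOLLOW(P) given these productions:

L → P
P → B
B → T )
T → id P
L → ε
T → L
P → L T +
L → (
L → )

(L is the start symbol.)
{ $, '(', ')', '+', 'id' }

To compute FOLLOW(P), find every occurrence of P on a right-hand side N → α P β: add FIRST(β) \ {ε}, and if β is empty or nullable also add FOLLOW(N). Iterate to a fixed point.

In L → P: P is at the end, add FOLLOW(L)
In T → id P: P is at the end, add FOLLOW(T)

The FOLLOW sets referred to above (computed the same way, to a fixed point):
  FOLLOW(L) = { $, '(', ')', '+', 'id' }
  FOLLOW(T) = { ')', '+' }

Taking the union: FOLLOW(P) = { $, '(', ')', '+', 'id' }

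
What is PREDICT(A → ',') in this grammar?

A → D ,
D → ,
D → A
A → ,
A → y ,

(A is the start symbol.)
{ ',' }

PREDICT(A → ',') = (FIRST(RHS) \ {ε}) ∪ (FOLLOW(A) if ε ∈ FIRST(RHS), i.e. RHS ⇒* ε)
FIRST(',') = { ',' }
ε ∉ FIRST(','), so FOLLOW(A) is not added.
PREDICT(A → ',') = { ',' }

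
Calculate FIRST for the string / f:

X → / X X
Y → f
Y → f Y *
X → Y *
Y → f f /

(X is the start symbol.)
To compute FIRST(/ f), process the symbols left to right:
Symbol / is a terminal. Add '/' and stop.
FIRST(/ f) = { '/' }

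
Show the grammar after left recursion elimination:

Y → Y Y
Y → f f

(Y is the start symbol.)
Y → f f Y'
Y' → Y Y'
Y' → ε

Y is directly left-recursive. The standard transformation for
  A → A α₁ | ... | A α_m | β₁ | ... | β_n
is
  A  → β₁ A' | ... | β_n A'
  A' → α₁ A' | ... | α_m A' | ε

Y → f f becomes Y → f f Y'
Y → Y Y becomes Y' → Y Y'
Add Y' → ε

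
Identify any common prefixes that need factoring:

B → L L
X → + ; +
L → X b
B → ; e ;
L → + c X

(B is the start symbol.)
No, left-factoring is not needed

Left-factoring is needed when two productions for the same non-terminal
share a common prefix on the right-hand side.

Productions for B:
  B → L L
  B → ; e ;
Productions for L:
  L → X b
  L → + c X

No common prefixes found.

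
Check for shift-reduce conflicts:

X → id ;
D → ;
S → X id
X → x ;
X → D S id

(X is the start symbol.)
Augment with X' → X and build the canonical LR(0) collection (I0 = CLOSURE({[X' → . X]}), then GOTO on every symbol after a dot until no new states appear). It has 12 states:
  I0: { [D → . ;], [X → . D S id], [X → . id ;], [X → . x ;], [X' → . X] }  — shift
  I1: { [D → ; .] }  — reduce
  I2: { [D → . ;], [S → . X id], [X → . D S id], [X → . id ;], [X → . x ;], [X → D . S id] }  — shift
  I3: { [X' → X .] }  — accept
  I4: { [X → id . ;] }  — shift
  I5: { [X → x . ;] }  — shift
  I6: { [X → x ; .] }  — reduce
  I7: { [X → id ; .] }  — reduce
  I8: { [X → D S . id] }  — shift
  I9: { [S → X . id] }  — shift
  I10: { [S → X id .] }  — reduce
  I11: { [X → D S id .] }  — reduce

No state contains both a complete item and a shift item.

Answer: No shift-reduce conflicts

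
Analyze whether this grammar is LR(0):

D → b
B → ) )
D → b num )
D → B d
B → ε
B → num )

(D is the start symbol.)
Augment with D' → D and build the canonical LR(0) collection (I0 = CLOSURE({[D' → . D]}), then GOTO on every symbol after a dot until no new states appear). It has 11 states:
  I0: { [B → . ) )], [B → . num )], [B → .], [D → . B d], [D → . b num )], [D → . b], [D' → . D] }  — shift, reduce
  I1: { [B → ) . )] }  — shift
  I2: { [D → B . d] }  — shift
  I3: { [D' → D .] }  — accept
  I4: { [D → b . num )], [D → b .] }  — shift, reduce
  I5: { [B → num . )] }  — shift
  I6: { [B → num ) .] }  — reduce
  I7: { [D → b num . )] }  — shift
  I8: { [D → b num ) .] }  — reduce
  I9: { [D → B d .] }  — reduce
  I10: { [B → ) ) .] }  — reduce

Conflict in state I0:
  Shift-reduce conflict between [B → .] and [B → . ) )]
So the grammar is NOT LR(0).

Answer: No. Shift-reduce conflict between [B → .] and [B → . ) )]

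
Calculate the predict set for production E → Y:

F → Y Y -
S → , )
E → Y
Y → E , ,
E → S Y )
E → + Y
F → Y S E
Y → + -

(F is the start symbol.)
PREDICT(E → Y) = (FIRST(RHS) \ {ε}) ∪ (FOLLOW(E) if ε ∈ FIRST(RHS), i.e. RHS ⇒* ε)
FIRST(Y) = { '+', ',' }
FIRST(Y) = { '+', ',' }
ε ∉ FIRST(Y), so FOLLOW(E) is not added.
PREDICT(E → Y) = { '+', ',' }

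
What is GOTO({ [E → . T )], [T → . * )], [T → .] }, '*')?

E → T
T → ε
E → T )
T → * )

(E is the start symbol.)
GOTO(I, '*') = CLOSURE({ [A → αX.β] : [A → α.Xβ] ∈ I, X = '*' })

Items with dot before '*', with the dot advanced:
  [T → . * )] → [T → * . )]
Closure adds nothing (no advanced item has the dot before a non-terminal).

GOTO = { [T → * . )] }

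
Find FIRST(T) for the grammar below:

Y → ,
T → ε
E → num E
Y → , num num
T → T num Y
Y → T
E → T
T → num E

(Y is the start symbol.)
To compute FIRST(T), examine every production with T on the left-hand side, reading each right-hand side left to right until a non-nullable symbol is reached.

From T → ε:
  - ε-production, so ε ∈ FIRST(T)
From T → T num Y:
  - T is the symbol being defined: contributes nothing new
    T is nullable, so continue to the next symbol
  - num is a terminal: add 'num' and stop
From T → num E:
  - num is a terminal: add 'num' and stop

Collecting: FIRST(T) = { 'num', ε }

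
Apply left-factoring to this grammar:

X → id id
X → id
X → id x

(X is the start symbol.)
X → id X'
X' → id
X' → ε
X' → x

Left-factoring transforms A → αβ₁ | αβ₂ into A → αA' and A' → β₁ | β₂
(α is the longest common prefix among the alternatives). Repeat until
no nonterminal has two alternatives with a common prefix.

Round 1: X has alternatives sharing prefix 'id'. Introduce X': X → id X'
  Add: X' → id
  Add: X' → ε
  Add: X' → x

No remaining common prefixes — done.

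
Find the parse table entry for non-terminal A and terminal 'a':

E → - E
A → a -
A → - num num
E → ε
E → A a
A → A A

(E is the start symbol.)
To find M[A, 'a'], we find productions for A where 'a' is in the predict set (PREDICT(N → α) = (FIRST(α) \ {ε}) ∪ (FOLLOW(N) if α ⇒* ε)).

Relevant sets:
  FIRST(A) = { '-', 'a' }

A → a -: PREDICT = { 'a' }
  'a' is in predict set, so this production goes in M[A, 'a']
A → - num num: PREDICT = { '-' }
A → A A: PREDICT = { '-', 'a' }
  'a' is in predict set, so this production goes in M[A, 'a']

M[A, 'a'] = A → a -, A → A A  (a multiply-defined cell — the grammar is not LL(1))

Answer: A → a -, A → A A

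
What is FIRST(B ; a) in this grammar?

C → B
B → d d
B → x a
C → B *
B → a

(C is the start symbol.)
FIRST sets of the non-terminals involved (from the grammar, by fixed-point iteration):
  FIRST(B) = { 'a', 'd', 'x' }

To compute FIRST(B ; a), process the symbols left to right:
Symbol B is a non-terminal. Add FIRST(B) \ {ε} = { 'a', 'd', 'x' }
B is not nullable (ε ∉ FIRST(B)), so stop here.
FIRST(B ; a) = { 'a', 'd', 'x' }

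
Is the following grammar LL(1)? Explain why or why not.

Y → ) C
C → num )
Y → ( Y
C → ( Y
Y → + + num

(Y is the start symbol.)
Yes, the grammar is LL(1).

A grammar is LL(1) if for each non-terminal N with multiple productions, the predict sets of those productions are pairwise disjoint, where PREDICT(N → α) = (FIRST(α) \ {ε}) ∪ (FOLLOW(N) if α ⇒* ε).

For Y:
  PREDICT(Y → ')' C) = { ')' }
  PREDICT(Y → '(' Y) = { '(' }
  PREDICT(Y → '+' '+' num) = { '+' }
For C:
  PREDICT(C → num ')') = { 'num' }
  PREDICT(C → '(' Y) = { '(' }

All predict sets are disjoint. The grammar IS LL(1).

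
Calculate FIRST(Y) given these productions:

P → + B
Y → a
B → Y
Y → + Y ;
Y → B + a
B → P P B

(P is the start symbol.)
To compute FIRST(Y), examine every production with Y on the left-hand side, reading each right-hand side left to right until a non-nullable symbol is reached.

FIRST sets of the other non-terminals involved (by the same procedure, iterated to a fixed point):
  FIRST(B) = { '+', 'a' }

From Y → a:
  - a is a terminal: add 'a' and stop
From Y → + Y ;:
  - '+' is a terminal: add '+' and stop
From Y → B + a:
  - B is a non-terminal: add FIRST(B) \ {ε} = { '+', 'a' }
    B is not nullable, so stop

Collecting: FIRST(Y) = { '+', 'a' }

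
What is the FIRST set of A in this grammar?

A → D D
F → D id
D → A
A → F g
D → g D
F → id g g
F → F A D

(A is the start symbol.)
To compute FIRST(A), examine every production with A on the left-hand side, reading each right-hand side left to right until a non-nullable symbol is reached.

FIRST sets of the other non-terminals involved (by the same procedure, iterated to a fixed point):
  FIRST(D) = { 'g', 'id' }
  FIRST(F) = { 'g', 'id' }

From A → D D:
  - D is a non-terminal: add FIRST(D) \ {ε} = { 'g', 'id' }
    D is not nullable, so stop
From A → F g:
  - F is a non-terminal: add FIRST(F) \ {ε} = { 'g', 'id' }
    F is not nullable, so stop

Collecting: FIRST(A) = { 'g', 'id' }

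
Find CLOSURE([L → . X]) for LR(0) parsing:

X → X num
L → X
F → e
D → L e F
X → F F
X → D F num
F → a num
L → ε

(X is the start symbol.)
To compute CLOSURE, for each item [A → α.Bβ] where B is a non-terminal, add [B → .γ] for all productions B → γ; repeat for the newly added items until nothing changes.

Start with: [L → . X]
  [L → . X] has the dot before X: add [X → . X num], [X → . F F], [X → . D F num]
  [X → . F F] has the dot before F: add [F → . e], [F → . a num]
  [X → . D F num] has the dot before D: add [D → . L e F]
  [D → . L e F] has the dot before L: add [L → .]
No further items can be added.

CLOSURE = { [D → . L e F], [F → . a num], [F → . e], [L → . X], [L → .], [X → . D F num], [X → . F F], [X → . X num] }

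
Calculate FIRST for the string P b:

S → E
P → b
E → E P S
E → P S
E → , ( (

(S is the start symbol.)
FIRST sets of the non-terminals involved (from the grammar, by fixed-point iteration):
  FIRST(P) = { 'b' }

To compute FIRST(P b), process the symbols left to right:
Symbol P is a non-terminal. Add FIRST(P) \ {ε} = { 'b' }
P is not nullable (ε ∉ FIRST(P)), so stop here.
FIRST(P b) = { 'b' }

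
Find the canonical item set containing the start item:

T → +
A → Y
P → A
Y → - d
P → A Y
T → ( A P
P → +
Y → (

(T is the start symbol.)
First, augment the grammar with T' → T
I₀ = CLOSURE({ [T' → . T] }):
  [T' → . T] has the dot before T: add [T → . +], [T → . ( A P]
No further items can be added.

I₀ = { [T → . ( A P], [T → . +], [T' → . T] }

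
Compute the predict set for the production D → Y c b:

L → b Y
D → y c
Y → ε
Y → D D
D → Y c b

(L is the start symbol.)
PREDICT(D → Y c b) = (FIRST(RHS) \ {ε}) ∪ (FOLLOW(D) if ε ∈ FIRST(RHS), i.e. RHS ⇒* ε)
FIRST(Y) = { 'c', 'y', ε }
FIRST(Y c b) = { 'c', 'y' }
ε ∉ FIRST(Y c b), so FOLLOW(D) is not added.
PREDICT(D → Y c b) = { 'c', 'y' }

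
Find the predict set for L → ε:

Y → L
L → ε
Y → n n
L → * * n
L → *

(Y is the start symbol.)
{ $ }

PREDICT(L → ε) = (FIRST(RHS) \ {ε}) ∪ (FOLLOW(L) if ε ∈ FIRST(RHS), i.e. RHS ⇒* ε)
The right-hand side is ε (FIRST(ε) = { ε }), so the predict set is FOLLOW(L) = { $ }
PREDICT(L → ε) = { $ }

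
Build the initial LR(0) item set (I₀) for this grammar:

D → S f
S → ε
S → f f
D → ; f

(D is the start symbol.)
First, augment the grammar with D' → D
I₀ = CLOSURE({ [D' → . D] }):
  [D' → . D] has the dot before D: add [D → . S f], [D → . ; f]
  [D → . S f] has the dot before S: add [S → .], [S → . f f]
No further items can be added.

I₀ = { [D → . ; f], [D → . S f], [D' → . D], [S → . f f], [S → .] }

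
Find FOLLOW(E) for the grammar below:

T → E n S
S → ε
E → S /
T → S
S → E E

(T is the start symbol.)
In T → E n S: E is followed by n S, add FIRST(n S) \ {ε} = { 'n' }
In S → E E: E is followed by E, add FIRST(E) \ {ε} = { '/' }
In S → E E: E is at the end, add FOLLOW(S)

The FOLLOW sets referred to above (computed the same way, to a fixed point):
  FOLLOW(S) = { $, '/' }

Taking the union: FOLLOW(E) = { $, '/', 'n' }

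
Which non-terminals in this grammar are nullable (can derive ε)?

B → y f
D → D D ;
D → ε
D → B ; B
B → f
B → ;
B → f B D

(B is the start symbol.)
A non-terminal is nullable if it can derive ε (the empty string): either it has an ε-production, or it has a production whose right-hand side consists entirely of nullable non-terminals.

ε-productions: D → ε
So D is immediately nullable.
No further non-terminal can be added: every production for the remaining non-terminals contains a terminal or a non-nullable non-terminal.
Nullable = { 'D' }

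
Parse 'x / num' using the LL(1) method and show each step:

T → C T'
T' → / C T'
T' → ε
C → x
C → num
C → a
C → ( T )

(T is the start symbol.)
LL(1) parsing maintains a stack (initially the start symbol over $) and the input. At each step: if the stack top is a terminal, match it against the current input token; if it is a non-terminal N, replace it with the RHS of M[N, lookahead] (the unique production whose predict set contains the lookahead).

Stack is shown with the top on the left.

Stack     Input      Action
---------------------------
T $       x / num $  output T → C T'
C T' $    x / num $  output C → x
x T' $    x / num $  match 'x'
T' $      / num $    output T' → / C T'
/ C T' $  / num $    match '/'
C T' $    num $      output C → num
num T' $  num $      match 'num'
T' $      $          output T' → ε
$         $          accept

The string is accepted.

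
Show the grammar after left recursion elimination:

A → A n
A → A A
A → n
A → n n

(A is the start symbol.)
A is directly left-recursive. The standard transformation for
  A → A α₁ | ... | A α_m | β₁ | ... | β_n
is
  A  → β₁ A' | ... | β_n A'
  A' → α₁ A' | ... | α_m A' | ε

A → n becomes A → n A'
A → n n becomes A → n n A'
A → A n becomes A' → n A'
A → A A becomes A' → A A'
Add A' → ε

Resulting grammar:
A → n A'
A → n n A'
A' → n A'
A' → A A'
A' → ε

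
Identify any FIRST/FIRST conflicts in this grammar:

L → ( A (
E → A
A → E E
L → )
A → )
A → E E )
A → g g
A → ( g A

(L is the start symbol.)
A FIRST/FIRST conflict occurs when two productions N → α and N → β for the same non-terminal have FIRST(α) ∩ FIRST(β) ≠ ∅ (with ε ∈ FIRST of a nullable right-hand side, so two nullable alternatives also conflict).

FIRST sets of the non-terminals at (or reachable through a nullable prefix from) the front of some alternative:
  FIRST(E) = { '(', ')', 'g' }

Productions for L:
  L → ( A (: FIRST = { '(' }
  L → ): FIRST = { ')' }
Productions for A:
  A → E E: FIRST = { '(', ')', 'g' }
  A → ): FIRST = { ')' }
  A → E E ): FIRST = { '(', ')', 'g' }
  A → g g: FIRST = { 'g' }
  A → ( g A: FIRST = { '(' }
E has only one production, so no FIRST/FIRST conflict is possible there.

Conflict for A: A → E E and A → )
  Overlap: { ')' }
Conflict for A: A → E E and A → E E )
  Overlap: { '(', ')', 'g' }
Conflict for A: A → E E and A → g g
  Overlap: { 'g' }
Conflict for A: A → E E and A → ( g A
  Overlap: { '(' }
Conflict for A: A → ) and A → E E )
  Overlap: { ')' }
Conflict for A: A → E E ) and A → g g
  Overlap: { 'g' }
Conflict for A: A → E E ) and A → ( g A
  Overlap: { '(' }

Answer: Yes. A → E E / A → ')' on { ')' }; A → E E / A → E E ')' on { '(', ')', 'g' }; A → E E / A → g g on { 'g' }; A → E E / A → '(' g A on { '(' }; A → ')' / A → E E ')' on { ')' }; A → E E ')' / A → g g on { 'g' }; A → E E ')' / A → '(' g A on { '(' }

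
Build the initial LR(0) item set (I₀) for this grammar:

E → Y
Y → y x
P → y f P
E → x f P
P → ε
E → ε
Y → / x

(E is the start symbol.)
{ [E → . Y], [E → . x f P], [E → .], [E' → . E], [Y → . / x], [Y → . y x] }

First, augment the grammar with E' → E
I₀ = CLOSURE({ [E' → . E] }):
  [E' → . E] has the dot before E: add [E → . Y], [E → . x f P], [E → .]
  [E → . Y] has the dot before Y: add [Y → . y x], [Y → . / x]
No further items can be added.

I₀ = { [E → . Y], [E → . x f P], [E → .], [E' → . E], [Y → . / x], [Y → . y x] }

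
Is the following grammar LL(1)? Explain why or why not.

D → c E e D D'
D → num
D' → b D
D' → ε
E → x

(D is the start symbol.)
No. Predict set conflict for D': { 'b' }

Relevant sets:
  FOLLOW(D') = { $, 'b' }

For D:
  PREDICT(D → c E e D D') = { 'c' }
  PREDICT(D → num) = { 'num' }
For D':
  PREDICT(D' → b D) = { 'b' }
  PREDICT(D' → ε) = { $, 'b' }
E has a single production, so nothing to check there.

Conflict found: Predict set conflict for D': { 'b' }
The grammar is NOT LL(1).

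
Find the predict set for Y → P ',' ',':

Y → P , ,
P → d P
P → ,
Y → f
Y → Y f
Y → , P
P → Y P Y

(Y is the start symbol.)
{ ',', 'd', 'f' }

PREDICT(Y → P ',' ',') = (FIRST(RHS) \ {ε}) ∪ (FOLLOW(Y) if ε ∈ FIRST(RHS), i.e. RHS ⇒* ε)
FIRST(P) = { ',', 'd', 'f' }
FIRST(P ',' ',') = { ',', 'd', 'f' }
ε ∉ FIRST(P ',' ','), so FOLLOW(Y) is not added.
PREDICT(Y → P ',' ',') = { ',', 'd', 'f' }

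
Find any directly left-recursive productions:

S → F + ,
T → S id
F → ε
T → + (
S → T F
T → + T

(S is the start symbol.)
Direct left recursion occurs when N → N α for some non-terminal N (the right-hand side begins with the left-hand side itself).

S → F + ,: starts with F
T → S id: starts with S
F → ε: starts with ε
T → + (: starts with '+'
S → T F: starts with T
T → + T: starts with '+'

No direct left recursion found.

Answer: No direct left recursion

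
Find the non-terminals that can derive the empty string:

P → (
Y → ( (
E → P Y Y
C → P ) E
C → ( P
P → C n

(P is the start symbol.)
There are no ε-productions, so no non-terminal can derive ε.
No non-terminals are nullable.

Answer: None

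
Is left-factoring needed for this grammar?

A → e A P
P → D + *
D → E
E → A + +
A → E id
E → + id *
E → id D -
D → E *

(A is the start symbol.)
Left-factoring is needed when two productions for the same non-terminal
share a common prefix on the right-hand side.

Productions for A:
  A → e A P
  A → E id
Productions for D:
  D → E
  D → E *
Productions for E:
  E → A + +
  E → + id *
  E → id D -

Found common prefix 'E' in productions for D

Answer: Yes, D has productions with common prefix 'E'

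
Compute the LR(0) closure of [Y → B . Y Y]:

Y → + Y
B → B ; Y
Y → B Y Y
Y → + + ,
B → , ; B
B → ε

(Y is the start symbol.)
To compute CLOSURE, for each item [A → α.Bβ] where B is a non-terminal, add [B → .γ] for all productions B → γ; repeat for the newly added items until nothing changes.

Start with: [Y → B . Y Y]
  [Y → B . Y Y] has the dot before Y: add [Y → . + Y], [Y → . B Y Y], [Y → . + + ,]
  [Y → . B Y Y] has the dot before B: add [B → . B ; Y], [B → . , ; B], [B → .]
No further items can be added.

CLOSURE = { [B → . , ; B], [B → . B ; Y], [B → .], [Y → . + + ,], [Y → . + Y], [Y → . B Y Y], [Y → B . Y Y] }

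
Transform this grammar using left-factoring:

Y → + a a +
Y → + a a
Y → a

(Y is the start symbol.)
Y → + a a Y'
Y' → +
Y' → ε
Y → a

Left-factoring transforms A → αβ₁ | αβ₂ into A → αA' and A' → β₁ | β₂
(α is the longest common prefix among the alternatives). Repeat until
no nonterminal has two alternatives with a common prefix.

Round 1: Y has alternatives sharing prefix '+ a a'. Introduce Y': Y → + a a Y'
  Add: Y' → +
  Add: Y' → ε

No remaining common prefixes — done.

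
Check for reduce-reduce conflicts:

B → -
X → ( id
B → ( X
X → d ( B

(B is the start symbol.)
A reduce-reduce conflict occurs when an LR(0) state has two complete items [A → α .] and [B → β .] — both call for a reduction, and with no lookahead the parser cannot choose between them.

Augment with B' → B and build the canonical LR(0) collection (I0 = CLOSURE({[B' → . B]}), then GOTO on every symbol after a dot until no new states appear). It has 10 states:
  I0: { [B → . ( X], [B → . -], [B' → . B] }  — shift
  I1: { [B → ( . X], [X → . ( id], [X → . d ( B] }  — shift
  I2: { [B → - .] }  — reduce
  I3: { [B' → B .] }  — accept
  I4: { [X → ( . id] }  — shift
  I5: { [B → ( X .] }  — reduce
  I6: { [X → d . ( B] }  — shift
  I7: { [B → . ( X], [B → . -], [X → d ( . B] }  — shift
  I8: { [X → d ( B .] }  — reduce
  I9: { [X → ( id .] }  — reduce

No state contains more than one complete item.

Answer: No reduce-reduce conflicts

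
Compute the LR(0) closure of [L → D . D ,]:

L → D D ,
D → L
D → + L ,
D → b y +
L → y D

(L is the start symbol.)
{ [D → . + L ,], [D → . L], [D → . b y +], [L → . D D ,], [L → . y D], [L → D . D ,] }

Start with: [L → D . D ,]
  [L → D . D ,] has the dot before D: add [D → . L], [D → . + L ,], [D → . b y +]
  [D → . L] has the dot before L: add [L → . D D ,], [L → . y D]
No further items can be added.

CLOSURE = { [D → . + L ,], [D → . L], [D → . b y +], [L → . D D ,], [L → . y D], [L → D . D ,] }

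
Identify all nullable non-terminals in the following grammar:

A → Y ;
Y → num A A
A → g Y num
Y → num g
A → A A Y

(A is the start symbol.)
A non-terminal is nullable if it can derive ε (the empty string): either it has an ε-production, or it has a production whose right-hand side consists entirely of nullable non-terminals.

There are no ε-productions, so no non-terminal can derive ε.
No non-terminals are nullable.

Answer: None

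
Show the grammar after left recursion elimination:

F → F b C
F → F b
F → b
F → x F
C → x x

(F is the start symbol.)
F is directly left-recursive. The standard transformation for
  A → A α₁ | ... | A α_m | β₁ | ... | β_n
is
  A  → β₁ A' | ... | β_n A'
  A' → α₁ A' | ... | α_m A' | ε

F → b becomes F → b F'
F → x F becomes F → x F F'
F → F b C becomes F' → b C F'
F → F b becomes F' → b F'
Add F' → ε

Productions for other non-terminals are unchanged:
  C → x x

Resulting grammar:
F → b F'
F → x F F'
F' → b C F'
F' → b F'
F' → ε
C → x x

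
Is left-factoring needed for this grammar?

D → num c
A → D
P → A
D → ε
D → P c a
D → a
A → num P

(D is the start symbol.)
Left-factoring is needed when two productions for the same non-terminal
share a common prefix on the right-hand side.

Productions for D:
  D → num c
  D → ε
  D → P c a
  D → a
Productions for A:
  A → D
  A → num P

No common prefixes found.

Answer: No, left-factoring is not needed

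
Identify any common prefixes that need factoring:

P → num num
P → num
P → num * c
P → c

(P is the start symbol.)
Yes, P has productions with common prefix 'num'

Left-factoring is needed when two productions for the same non-terminal
share a common prefix on the right-hand side.

Productions for P:
  P → num num
  P → num
  P → num * c
  P → c

Found common prefix 'num' in productions for P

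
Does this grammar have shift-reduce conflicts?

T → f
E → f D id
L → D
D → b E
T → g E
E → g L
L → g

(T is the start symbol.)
No shift-reduce conflicts

Augment with T' → T and build the canonical LR(0) collection (I0 = CLOSURE({[T' → . T]}), then GOTO on every symbol after a dot until no new states appear). It has 14 states:
  I0: { [T → . f], [T → . g E], [T' → . T] }  — shift
  I1: { [T' → T .] }  — accept
  I2: { [T → f .] }  — reduce
  I3: { [E → . f D id], [E → . g L], [T → g . E] }  — shift
  I4: { [T → g E .] }  — reduce
  I5: { [D → . b E], [E → f . D id] }  — shift
  I6: { [D → . b E], [E → g . L], [L → . D], [L → . g] }  — shift
  I7: { [L → D .] }  — reduce
  I8: { [E → g L .] }  — reduce
  I9: { [D → b . E], [E → . f D id], [E → . g L] }  — shift
  I10: { [L → g .] }  — reduce
  I11: { [D → b E .] }  — reduce
  I12: { [E → f D . id] }  — shift
  I13: { [E → f D id .] }  — reduce

No state contains both a complete item and a shift item.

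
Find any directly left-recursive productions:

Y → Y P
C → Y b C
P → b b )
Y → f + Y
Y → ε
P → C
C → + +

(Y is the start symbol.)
Yes, Y is left-recursive

Y → Y P: LEFT RECURSIVE (starts with Y)
C → Y b C: starts with Y
P → b b ): starts with b
Y → f + Y: starts with f
Y → ε: starts with ε
P → C: starts with C
C → + +: starts with '+'

The grammar has direct left recursion on: Y.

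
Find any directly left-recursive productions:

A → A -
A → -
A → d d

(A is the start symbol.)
Yes, A is left-recursive

Direct left recursion occurs when N → N α for some non-terminal N (the right-hand side begins with the left-hand side itself).

A → A -: LEFT RECURSIVE (starts with A)
A → -: starts with '-'
A → d d: starts with d

The grammar has direct left recursion on: A.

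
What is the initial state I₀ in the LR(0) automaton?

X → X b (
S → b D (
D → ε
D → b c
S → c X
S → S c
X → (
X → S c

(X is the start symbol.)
First, augment the grammar with X' → X
I₀ = CLOSURE({ [X' → . X] }):
  [X' → . X] has the dot before X: add [X → . X b (], [X → . (], [X → . S c]
  [X → . S c] has the dot before S: add [S → . b D (], [S → . c X], [S → . S c]
No further items can be added.

I₀ = { [S → . S c], [S → . b D (], [S → . c X], [X → . (], [X → . S c], [X → . X b (], [X' → . X] }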